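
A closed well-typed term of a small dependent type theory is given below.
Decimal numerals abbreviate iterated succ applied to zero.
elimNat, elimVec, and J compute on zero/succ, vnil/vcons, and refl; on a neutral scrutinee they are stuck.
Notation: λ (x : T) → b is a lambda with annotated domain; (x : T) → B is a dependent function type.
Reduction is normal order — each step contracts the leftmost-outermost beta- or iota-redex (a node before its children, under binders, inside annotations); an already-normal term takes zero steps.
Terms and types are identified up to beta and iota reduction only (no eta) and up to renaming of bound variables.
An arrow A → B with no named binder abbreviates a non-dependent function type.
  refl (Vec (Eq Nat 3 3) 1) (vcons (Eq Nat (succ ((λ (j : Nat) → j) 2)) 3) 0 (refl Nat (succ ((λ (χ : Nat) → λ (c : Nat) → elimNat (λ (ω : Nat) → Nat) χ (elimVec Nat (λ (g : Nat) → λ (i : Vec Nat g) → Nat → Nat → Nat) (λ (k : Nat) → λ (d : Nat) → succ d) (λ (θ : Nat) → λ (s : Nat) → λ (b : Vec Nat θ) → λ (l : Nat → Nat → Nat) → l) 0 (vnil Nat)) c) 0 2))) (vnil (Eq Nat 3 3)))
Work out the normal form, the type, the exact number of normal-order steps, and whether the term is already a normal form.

normal form:
  refl (Vec (Eq Nat 3 3) 1) (vcons (Eq Nat 3 3) 0 (refl Nat 3) (vnil (Eq Nat 3 3)))
inferred type:
  Eq (Vec (Eq Nat 3 3) 1) (vcons (Eq Nat 3 3) 0 (refl Nat 3) (vnil (Eq Nat 3 3))) (vcons (Eq Nat 3 3) 0 (refl Nat 3) (vnil (Eq Nat 3 3)))
reduction steps (normal order): 12
started in normal form: no
first contracted redex: a beta-redex


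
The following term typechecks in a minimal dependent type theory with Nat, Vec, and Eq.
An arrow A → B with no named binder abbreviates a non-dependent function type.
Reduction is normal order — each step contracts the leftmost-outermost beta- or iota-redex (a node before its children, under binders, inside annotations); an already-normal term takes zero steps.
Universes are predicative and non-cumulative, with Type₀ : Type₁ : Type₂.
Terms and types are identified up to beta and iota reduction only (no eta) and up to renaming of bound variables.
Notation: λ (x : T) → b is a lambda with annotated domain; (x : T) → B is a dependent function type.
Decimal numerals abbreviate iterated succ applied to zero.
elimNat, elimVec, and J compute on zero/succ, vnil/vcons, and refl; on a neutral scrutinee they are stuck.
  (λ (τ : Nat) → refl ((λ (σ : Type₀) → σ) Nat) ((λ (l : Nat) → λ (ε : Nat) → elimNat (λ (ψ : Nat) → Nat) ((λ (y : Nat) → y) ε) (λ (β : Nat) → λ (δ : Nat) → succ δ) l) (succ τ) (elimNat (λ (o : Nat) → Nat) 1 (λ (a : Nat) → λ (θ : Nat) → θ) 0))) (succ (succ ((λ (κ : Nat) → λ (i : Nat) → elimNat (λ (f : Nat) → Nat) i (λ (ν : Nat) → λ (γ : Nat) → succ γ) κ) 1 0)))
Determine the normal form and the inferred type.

reduced normal form:
  refl Nat 5
inferred type:
  Eq Nat 5 5
observation: 25 normal-order steps normalize the term, beginning with a beta-redex.


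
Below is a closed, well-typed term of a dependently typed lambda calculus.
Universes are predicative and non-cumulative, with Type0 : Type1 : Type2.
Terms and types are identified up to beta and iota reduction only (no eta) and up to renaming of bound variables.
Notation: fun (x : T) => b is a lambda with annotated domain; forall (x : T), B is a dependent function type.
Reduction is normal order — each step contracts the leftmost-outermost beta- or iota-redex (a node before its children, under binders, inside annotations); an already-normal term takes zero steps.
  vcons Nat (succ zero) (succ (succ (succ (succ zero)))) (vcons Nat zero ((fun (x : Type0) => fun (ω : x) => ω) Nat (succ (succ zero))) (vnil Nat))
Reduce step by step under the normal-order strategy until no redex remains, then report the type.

reduction (normal order):
  vcons Nat (succ zero) (succ (succ (succ (succ zero)))) (vcons Nat zero ((fun (x : Type0) => fun (ω : x) => ω) Nat (succ (succ zero))) (vnil Nat))
  ~> vcons Nat (succ zero) (succ (succ (succ (succ zero)))) (vcons Nat zero ((fun (x : Nat) => x) (succ (succ zero))) (vnil Nat))
  ~> vcons Nat (succ zero) (succ (succ (succ (succ zero)))) (vcons Nat zero (succ (succ zero)) (vnil Nat))
inferred type:
  Vec Nat (succ (succ zero))


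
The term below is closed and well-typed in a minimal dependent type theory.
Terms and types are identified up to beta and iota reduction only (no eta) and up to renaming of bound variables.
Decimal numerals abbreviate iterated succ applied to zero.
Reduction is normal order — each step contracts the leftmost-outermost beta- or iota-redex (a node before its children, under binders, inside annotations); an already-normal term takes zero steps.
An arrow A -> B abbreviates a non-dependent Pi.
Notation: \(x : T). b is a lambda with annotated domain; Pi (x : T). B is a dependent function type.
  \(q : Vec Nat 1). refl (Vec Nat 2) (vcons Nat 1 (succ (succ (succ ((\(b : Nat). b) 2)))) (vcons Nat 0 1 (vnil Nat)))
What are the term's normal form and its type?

reduced normal form:
  \(q : Vec Nat 1). refl (Vec Nat 2) (vcons Nat 1 5 (vcons Nat 0 1 (vnil Nat)))
inferred type:
  Vec Nat 1 -> Eq (Vec Nat 2) (vcons Nat 1 5 (vcons Nat 0 1 (vnil Nat))) (vcons Nat 1 5 (vcons Nat 0 1 (vnil Nat)))
observation: normalization takes exactly 1 step under the normal-order strategy.


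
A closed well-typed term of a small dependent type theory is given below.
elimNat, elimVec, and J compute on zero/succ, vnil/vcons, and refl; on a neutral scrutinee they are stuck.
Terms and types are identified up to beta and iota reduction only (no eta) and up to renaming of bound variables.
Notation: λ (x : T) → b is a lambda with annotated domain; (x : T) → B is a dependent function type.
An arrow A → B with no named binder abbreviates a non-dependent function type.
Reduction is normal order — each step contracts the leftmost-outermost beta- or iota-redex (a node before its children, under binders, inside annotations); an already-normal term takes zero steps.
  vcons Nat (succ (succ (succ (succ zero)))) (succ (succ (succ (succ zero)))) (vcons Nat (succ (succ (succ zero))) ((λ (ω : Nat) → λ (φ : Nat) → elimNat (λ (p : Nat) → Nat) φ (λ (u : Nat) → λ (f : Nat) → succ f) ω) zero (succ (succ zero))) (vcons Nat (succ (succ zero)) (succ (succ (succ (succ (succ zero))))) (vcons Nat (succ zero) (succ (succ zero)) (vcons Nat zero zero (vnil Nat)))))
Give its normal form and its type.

normal form:
  vcons Nat (succ (succ (succ (succ zero)))) (succ (succ (succ (succ zero)))) (vcons Nat (succ (succ (succ zero))) (succ (succ zero)) (vcons Nat (succ (succ zero)) (succ (succ (succ (succ (succ zero))))) (vcons Nat (succ zero) (succ (succ zero)) (vcons Nat zero zero (vnil Nat)))))
type:
  Vec Nat (succ (succ (succ (succ (succ zero)))))


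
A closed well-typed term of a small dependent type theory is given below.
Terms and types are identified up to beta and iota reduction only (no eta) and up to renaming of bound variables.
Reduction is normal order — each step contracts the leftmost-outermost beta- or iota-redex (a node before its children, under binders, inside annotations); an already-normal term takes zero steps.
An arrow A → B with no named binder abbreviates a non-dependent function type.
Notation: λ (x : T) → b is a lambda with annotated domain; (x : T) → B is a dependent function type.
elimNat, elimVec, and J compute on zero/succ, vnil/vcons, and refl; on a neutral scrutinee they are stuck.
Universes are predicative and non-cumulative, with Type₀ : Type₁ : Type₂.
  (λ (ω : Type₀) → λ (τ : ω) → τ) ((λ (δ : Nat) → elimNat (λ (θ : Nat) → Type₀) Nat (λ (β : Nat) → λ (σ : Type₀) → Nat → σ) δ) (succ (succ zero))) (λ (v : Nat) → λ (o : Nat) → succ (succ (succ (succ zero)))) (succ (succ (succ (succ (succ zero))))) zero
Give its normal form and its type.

reduced normal form:
  succ (succ (succ (succ zero)))
inferred type:
  Nat
observation: the term reaches its normal form after 4 normal-order steps.


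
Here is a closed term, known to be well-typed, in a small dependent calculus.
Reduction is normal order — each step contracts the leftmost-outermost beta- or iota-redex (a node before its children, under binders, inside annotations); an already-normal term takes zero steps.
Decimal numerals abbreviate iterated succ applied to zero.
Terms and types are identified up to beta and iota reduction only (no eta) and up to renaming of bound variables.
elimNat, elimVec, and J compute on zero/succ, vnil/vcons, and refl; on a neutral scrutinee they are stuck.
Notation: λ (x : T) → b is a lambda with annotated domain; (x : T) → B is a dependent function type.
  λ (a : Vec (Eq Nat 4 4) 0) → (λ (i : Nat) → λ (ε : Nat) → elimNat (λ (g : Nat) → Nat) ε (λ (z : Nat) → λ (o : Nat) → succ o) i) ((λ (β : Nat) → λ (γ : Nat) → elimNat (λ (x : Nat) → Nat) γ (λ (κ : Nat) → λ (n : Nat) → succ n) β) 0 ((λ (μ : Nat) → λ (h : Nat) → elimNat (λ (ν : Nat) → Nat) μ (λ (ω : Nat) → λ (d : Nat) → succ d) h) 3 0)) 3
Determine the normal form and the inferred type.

resulting normal form:
  λ (a : Vec (Eq Nat 4 4) 0) → 6
the term's type:
  (a : Vec (Eq Nat 4 4) 0) → Nat


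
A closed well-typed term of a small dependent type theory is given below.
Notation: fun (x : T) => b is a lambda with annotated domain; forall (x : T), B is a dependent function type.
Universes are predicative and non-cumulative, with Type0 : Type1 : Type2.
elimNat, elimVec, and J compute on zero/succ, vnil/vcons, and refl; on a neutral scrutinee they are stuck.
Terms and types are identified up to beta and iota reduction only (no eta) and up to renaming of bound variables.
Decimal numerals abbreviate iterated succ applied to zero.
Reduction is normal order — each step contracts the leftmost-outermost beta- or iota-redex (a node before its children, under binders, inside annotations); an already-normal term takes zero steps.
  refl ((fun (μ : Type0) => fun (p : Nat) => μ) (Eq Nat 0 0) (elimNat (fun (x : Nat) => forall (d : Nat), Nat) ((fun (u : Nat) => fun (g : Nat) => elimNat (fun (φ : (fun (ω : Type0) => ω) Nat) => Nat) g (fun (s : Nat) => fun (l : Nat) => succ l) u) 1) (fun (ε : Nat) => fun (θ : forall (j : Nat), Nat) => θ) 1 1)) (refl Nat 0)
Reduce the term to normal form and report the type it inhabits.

resulting normal form:
  refl (Eq Nat 0 0) (refl Nat 0)
type:
  Eq (Eq Nat 0 0) (refl Nat 0) (refl Nat 0)


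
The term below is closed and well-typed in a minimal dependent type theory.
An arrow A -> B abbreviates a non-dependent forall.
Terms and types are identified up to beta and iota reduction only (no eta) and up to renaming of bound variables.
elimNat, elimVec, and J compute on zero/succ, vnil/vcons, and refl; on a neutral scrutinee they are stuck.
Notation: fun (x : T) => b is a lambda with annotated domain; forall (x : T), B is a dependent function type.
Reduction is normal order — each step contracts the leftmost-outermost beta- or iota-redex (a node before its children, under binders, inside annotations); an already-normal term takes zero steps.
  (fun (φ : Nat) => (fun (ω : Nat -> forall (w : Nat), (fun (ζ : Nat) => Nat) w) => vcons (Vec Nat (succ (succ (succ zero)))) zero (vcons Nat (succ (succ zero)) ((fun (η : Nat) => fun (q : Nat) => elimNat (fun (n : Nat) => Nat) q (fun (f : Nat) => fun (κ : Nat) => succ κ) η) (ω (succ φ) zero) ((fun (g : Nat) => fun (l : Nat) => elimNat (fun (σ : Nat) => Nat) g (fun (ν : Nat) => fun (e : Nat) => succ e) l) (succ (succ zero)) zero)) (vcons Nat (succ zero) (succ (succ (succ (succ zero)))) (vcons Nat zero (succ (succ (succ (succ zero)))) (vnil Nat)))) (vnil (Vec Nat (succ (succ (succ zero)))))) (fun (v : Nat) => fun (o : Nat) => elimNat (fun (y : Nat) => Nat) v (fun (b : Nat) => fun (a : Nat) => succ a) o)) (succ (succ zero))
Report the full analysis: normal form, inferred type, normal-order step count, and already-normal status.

resulting normal form:
  vcons (Vec Nat (succ (succ (succ zero)))) zero (vcons Nat (succ (succ zero)) (succ (succ (succ (succ (succ zero))))) (vcons Nat (succ zero) (succ (succ (succ (succ zero)))) (vcons Nat zero (succ (succ (succ (succ zero)))) (vnil Nat)))) (vnil (Vec Nat (succ (succ (succ zero)))))
the term's type:
  Vec (Vec Nat (succ (succ (succ zero)))) (succ zero)
reduction steps (normal order): 20
already normal: no
first contracted redex: a beta-redex


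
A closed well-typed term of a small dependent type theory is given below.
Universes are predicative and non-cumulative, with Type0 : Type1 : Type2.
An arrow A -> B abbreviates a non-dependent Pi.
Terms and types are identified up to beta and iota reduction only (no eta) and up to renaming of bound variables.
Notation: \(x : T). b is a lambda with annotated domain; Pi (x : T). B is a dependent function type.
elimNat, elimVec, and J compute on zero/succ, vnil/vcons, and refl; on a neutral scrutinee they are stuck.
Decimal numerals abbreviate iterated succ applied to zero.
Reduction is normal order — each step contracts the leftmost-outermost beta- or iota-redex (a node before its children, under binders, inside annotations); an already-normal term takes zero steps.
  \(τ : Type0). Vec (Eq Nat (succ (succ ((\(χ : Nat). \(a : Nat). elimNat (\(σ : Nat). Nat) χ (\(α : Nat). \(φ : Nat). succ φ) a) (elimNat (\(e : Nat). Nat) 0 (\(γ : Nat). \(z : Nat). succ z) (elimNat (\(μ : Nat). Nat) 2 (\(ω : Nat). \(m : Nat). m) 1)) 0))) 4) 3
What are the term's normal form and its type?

resulting normal form:
  \(τ : Type0). Vec (Eq Nat 4 4) 3
the term's type:
  Type0 -> Type0
observation: the leftmost-outermost redex is a beta-redex, and normalization takes 14 steps.


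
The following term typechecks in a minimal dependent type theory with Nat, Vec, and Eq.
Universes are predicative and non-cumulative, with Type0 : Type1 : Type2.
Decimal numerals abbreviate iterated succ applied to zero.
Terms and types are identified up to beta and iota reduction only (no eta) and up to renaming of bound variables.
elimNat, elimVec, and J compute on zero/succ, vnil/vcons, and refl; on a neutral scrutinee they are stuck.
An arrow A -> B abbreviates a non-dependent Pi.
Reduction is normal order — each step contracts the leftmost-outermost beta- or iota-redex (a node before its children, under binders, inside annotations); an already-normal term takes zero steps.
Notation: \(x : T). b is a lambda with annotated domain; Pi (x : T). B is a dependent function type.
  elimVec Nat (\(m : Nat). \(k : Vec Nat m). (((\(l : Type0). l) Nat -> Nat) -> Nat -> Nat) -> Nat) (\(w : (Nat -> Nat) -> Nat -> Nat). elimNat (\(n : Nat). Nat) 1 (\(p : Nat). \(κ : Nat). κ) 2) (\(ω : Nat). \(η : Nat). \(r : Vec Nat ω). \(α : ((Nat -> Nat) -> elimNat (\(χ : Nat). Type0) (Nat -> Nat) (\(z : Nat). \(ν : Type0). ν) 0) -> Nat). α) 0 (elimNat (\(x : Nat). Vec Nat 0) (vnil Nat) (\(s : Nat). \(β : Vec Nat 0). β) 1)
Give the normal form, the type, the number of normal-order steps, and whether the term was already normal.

resulting normal form:
  \(m : (Nat -> Nat) -> Nat -> Nat). 1
the term's type:
  ((Nat -> Nat) -> Nat -> Nat) -> Nat
normal-order step count: 14
already normal: no
first contracted redex: a beta-redex


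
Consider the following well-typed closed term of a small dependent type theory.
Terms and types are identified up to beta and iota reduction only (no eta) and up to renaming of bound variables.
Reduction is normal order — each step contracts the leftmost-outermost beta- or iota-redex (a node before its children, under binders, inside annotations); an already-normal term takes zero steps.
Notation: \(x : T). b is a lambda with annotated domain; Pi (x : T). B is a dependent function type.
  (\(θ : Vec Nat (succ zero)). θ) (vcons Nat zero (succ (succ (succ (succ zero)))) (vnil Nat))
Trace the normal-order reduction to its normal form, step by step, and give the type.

normal-order reduction:
  (\(θ : Vec Nat (succ zero)). θ) (vcons Nat zero (succ (succ (succ (succ zero)))) (vnil Nat))
  ~> vcons Nat zero (succ (succ (succ (succ zero)))) (vnil Nat)
type:
  Vec Nat (succ zero)


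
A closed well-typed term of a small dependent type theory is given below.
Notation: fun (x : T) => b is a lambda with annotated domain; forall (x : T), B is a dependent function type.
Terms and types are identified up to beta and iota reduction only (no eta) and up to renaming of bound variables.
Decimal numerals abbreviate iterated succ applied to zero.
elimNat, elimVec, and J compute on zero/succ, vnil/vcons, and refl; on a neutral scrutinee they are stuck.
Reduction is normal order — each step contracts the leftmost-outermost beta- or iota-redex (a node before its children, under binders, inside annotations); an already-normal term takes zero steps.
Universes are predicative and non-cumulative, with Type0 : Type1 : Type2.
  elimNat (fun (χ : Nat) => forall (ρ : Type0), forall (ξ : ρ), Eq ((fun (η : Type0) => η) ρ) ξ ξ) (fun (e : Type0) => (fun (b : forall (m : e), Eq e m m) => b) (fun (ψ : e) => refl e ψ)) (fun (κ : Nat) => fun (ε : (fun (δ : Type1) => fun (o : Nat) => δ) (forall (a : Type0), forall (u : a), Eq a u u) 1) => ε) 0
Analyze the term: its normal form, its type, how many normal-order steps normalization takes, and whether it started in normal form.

reduced normal form:
  fun (χ : Type0) => fun (ρ : χ) => refl χ ρ
inferred type:
  forall (χ : Type0), forall (ρ : χ), Eq χ ρ ρ
steps to reach normal form (normal order): 2
already normal: no
first redex: an elimNat iota-redex


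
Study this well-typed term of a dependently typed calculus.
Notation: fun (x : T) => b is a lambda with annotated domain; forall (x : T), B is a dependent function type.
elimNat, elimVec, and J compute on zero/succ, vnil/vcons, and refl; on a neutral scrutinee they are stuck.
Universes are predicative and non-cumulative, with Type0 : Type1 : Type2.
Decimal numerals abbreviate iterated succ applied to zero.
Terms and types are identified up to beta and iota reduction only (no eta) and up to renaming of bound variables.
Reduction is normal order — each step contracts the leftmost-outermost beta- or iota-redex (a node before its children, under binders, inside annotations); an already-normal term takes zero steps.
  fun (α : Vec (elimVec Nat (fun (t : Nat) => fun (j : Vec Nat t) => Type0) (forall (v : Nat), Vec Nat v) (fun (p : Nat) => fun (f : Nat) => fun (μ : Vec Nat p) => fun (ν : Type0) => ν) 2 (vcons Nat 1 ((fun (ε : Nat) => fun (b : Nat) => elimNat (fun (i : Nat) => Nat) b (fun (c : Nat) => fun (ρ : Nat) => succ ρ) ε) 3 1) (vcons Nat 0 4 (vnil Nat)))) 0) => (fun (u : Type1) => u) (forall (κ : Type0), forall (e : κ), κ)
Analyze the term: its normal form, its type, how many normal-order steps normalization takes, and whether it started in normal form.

reduced normal form:
  fun (α : Vec (forall (t : Nat), Vec Nat t) 0) => forall (j : Type0), forall (v : j), j
inferred type:
  forall (α : Vec (forall (t : Nat), Vec Nat t) 0), Type1
reduction steps (normal order): 12
started in normal form: no
first redex: an elimVec iota-redex


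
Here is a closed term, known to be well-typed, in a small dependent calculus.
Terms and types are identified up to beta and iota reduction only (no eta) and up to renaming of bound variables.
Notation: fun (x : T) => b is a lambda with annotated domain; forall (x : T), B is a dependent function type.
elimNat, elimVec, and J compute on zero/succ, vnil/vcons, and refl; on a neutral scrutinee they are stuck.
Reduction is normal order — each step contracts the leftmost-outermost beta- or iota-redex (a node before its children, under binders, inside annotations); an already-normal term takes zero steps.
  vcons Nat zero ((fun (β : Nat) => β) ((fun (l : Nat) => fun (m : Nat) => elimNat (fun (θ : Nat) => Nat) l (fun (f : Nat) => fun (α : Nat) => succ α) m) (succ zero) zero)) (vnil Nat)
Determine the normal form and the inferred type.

normal form:
  vcons Nat zero (succ zero) (vnil Nat)
the term's type:
  Vec Nat (succ zero)
observation: the first redex contracted is a beta-redex; the normal form is reached in 4 normal-order steps.


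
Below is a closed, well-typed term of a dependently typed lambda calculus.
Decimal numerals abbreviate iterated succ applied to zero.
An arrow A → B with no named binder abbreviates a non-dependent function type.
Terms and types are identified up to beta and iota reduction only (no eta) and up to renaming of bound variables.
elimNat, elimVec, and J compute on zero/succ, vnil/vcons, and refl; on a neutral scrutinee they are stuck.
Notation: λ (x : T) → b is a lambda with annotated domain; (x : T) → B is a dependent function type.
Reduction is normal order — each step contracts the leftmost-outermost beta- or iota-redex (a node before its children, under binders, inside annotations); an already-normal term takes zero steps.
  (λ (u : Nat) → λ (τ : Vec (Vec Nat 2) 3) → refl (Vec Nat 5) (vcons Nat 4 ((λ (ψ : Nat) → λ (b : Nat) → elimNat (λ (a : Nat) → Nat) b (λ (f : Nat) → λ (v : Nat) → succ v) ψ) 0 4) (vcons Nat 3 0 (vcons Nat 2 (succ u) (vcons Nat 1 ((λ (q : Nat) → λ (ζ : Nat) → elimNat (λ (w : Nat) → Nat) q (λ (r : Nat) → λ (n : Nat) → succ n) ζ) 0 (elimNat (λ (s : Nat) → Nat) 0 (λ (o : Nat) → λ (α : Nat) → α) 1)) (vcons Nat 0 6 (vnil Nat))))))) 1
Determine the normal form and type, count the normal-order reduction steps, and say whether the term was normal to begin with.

normal form:
  λ (u : Vec (Vec Nat 2) 3) → refl (Vec Nat 5) (vcons Nat 4 4 (vcons Nat 3 0 (vcons Nat 2 2 (vcons Nat 1 0 (vcons Nat 0 6 (vnil Nat))))))
type:
  Vec (Vec Nat 2) 3 → Eq (Vec Nat 5) (vcons Nat 4 4 (vcons Nat 3 0 (vcons Nat 2 2 (vcons Nat 1 0 (vcons Nat 0 6 (vnil Nat)))))) (vcons Nat 4 4 (vcons Nat 3 0 (vcons Nat 2 2 (vcons Nat 1 0 (vcons Nat 0 6 (vnil Nat))))))
normal-order step count: 11
started in normal form: no
first redex: a beta-redex


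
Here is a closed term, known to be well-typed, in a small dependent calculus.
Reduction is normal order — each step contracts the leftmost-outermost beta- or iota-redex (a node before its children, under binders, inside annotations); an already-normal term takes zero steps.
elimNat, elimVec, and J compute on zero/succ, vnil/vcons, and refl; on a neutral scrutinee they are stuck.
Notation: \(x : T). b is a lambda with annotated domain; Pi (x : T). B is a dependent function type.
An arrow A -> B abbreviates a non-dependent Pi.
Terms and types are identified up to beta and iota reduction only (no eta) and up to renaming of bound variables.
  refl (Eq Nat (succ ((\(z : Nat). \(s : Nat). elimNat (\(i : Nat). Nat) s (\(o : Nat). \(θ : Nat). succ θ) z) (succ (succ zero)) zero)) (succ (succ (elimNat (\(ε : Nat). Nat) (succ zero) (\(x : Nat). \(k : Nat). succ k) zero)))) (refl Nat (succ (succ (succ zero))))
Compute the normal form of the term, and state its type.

reduced normal form:
  refl (Eq Nat (succ (succ (succ zero))) (succ (succ (succ zero)))) (refl Nat (succ (succ (succ zero))))
type:
  Eq (Eq Nat (succ (succ (succ zero))) (succ (succ (succ zero)))) (refl Nat (succ (succ (succ zero)))) (refl Nat (succ (succ (succ zero))))


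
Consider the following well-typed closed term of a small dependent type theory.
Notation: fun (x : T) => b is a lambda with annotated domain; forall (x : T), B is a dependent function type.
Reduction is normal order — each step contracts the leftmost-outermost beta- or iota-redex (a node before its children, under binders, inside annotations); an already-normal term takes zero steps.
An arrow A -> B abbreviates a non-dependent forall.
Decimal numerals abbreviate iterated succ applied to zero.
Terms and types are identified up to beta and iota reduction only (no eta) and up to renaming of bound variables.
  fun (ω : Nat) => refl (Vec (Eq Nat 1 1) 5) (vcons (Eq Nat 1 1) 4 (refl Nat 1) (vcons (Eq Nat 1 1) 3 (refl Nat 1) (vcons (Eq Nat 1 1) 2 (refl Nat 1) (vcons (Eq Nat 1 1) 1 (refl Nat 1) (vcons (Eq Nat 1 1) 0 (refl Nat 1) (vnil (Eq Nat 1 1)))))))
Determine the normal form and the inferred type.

reduced normal form:
  fun (ω : Nat) => refl (Vec (Eq Nat 1 1) 5) (vcons (Eq Nat 1 1) 4 (refl Nat 1) (vcons (Eq Nat 1 1) 3 (refl Nat 1) (vcons (Eq Nat 1 1) 2 (refl Nat 1) (vcons (Eq Nat 1 1) 1 (refl Nat 1) (vcons (Eq Nat 1 1) 0 (refl Nat 1) (vnil (Eq Nat 1 1)))))))
inferred type:
  Nat -> Eq (Vec (Eq Nat 1 1) 5) (vcons (Eq Nat 1 1) 4 (refl Nat 1) (vcons (Eq Nat 1 1) 3 (refl Nat 1) (vcons (Eq Nat 1 1) 2 (refl Nat 1) (vcons (Eq Nat 1 1) 1 (refl Nat 1) (vcons (Eq Nat 1 1) 0 (refl Nat 1) (vnil (Eq Nat 1 1))))))) (vcons (Eq Nat 1 1) 4 (refl Nat 1) (vcons (Eq Nat 1 1) 3 (refl Nat 1) (vcons (Eq Nat 1 1) 2 (refl Nat 1) (vcons (Eq Nat 1 1) 1 (refl Nat 1) (vcons (Eq Nat 1 1) 0 (refl Nat 1) (vnil (Eq Nat 1 1)))))))
observation: no redex remains anywhere in the term; it is its own normal form.


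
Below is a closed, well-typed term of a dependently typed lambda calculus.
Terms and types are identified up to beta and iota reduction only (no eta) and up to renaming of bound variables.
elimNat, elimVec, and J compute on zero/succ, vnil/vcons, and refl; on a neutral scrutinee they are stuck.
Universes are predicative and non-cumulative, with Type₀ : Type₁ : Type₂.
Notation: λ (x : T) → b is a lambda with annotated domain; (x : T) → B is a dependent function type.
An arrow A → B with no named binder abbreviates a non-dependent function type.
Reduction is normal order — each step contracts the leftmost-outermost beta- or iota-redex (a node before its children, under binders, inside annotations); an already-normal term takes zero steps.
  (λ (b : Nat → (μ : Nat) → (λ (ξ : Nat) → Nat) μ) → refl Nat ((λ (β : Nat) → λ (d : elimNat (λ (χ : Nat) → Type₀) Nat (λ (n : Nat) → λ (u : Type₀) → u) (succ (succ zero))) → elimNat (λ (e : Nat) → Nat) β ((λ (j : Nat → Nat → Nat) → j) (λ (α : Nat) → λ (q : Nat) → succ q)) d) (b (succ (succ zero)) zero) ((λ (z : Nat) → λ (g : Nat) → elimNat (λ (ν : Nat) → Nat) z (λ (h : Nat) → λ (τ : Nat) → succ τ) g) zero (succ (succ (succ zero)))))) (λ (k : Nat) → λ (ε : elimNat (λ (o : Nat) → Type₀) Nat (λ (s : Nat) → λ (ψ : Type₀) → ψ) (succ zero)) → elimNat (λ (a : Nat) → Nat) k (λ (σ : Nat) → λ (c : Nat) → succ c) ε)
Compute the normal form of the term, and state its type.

reduced normal form:
  refl Nat (succ (succ (succ (succ (succ zero)))))
inferred type:
  Eq Nat (succ (succ (succ (succ (succ zero))))) (succ (succ (succ (succ (succ zero)))))
observation: 29 normal-order steps normalize the term, beginning with a beta-redex.


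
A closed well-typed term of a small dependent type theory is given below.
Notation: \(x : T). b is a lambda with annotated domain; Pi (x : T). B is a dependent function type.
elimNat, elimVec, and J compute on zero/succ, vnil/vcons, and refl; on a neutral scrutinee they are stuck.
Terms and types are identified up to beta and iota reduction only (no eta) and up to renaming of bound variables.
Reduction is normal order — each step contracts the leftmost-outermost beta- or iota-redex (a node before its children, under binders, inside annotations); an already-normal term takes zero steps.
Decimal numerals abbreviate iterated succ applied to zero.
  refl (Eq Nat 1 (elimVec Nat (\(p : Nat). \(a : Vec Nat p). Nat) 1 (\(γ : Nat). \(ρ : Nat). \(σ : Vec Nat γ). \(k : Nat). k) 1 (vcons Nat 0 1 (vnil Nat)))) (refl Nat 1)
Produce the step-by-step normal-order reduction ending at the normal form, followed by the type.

reduction (normal order):
  refl (Eq Nat 1 (elimVec Nat (\(p : Nat). \(a : Vec Nat p). Nat) 1 (\(γ : Nat). \(ρ : Nat). \(σ : Vec Nat γ). \(k : Nat). k) 1 (vcons Nat 0 1 (vnil Nat)))) (refl Nat 1)
  ~> refl (Eq Nat 1 ((\(p : Nat). \(a : Nat). \(γ : Vec Nat p). \(ρ : Nat). ρ) 0 1 (vnil Nat) (elimVec Nat (\(σ : Nat). \(k : Vec Nat σ). Nat) 1 (\(τ : Nat). \(φ : Nat). \(c : Vec Nat τ). \(ξ : Nat). ξ) 0 (vnil Nat)))) (refl Nat 1)
  ~> refl (Eq Nat 1 ((\(p : Nat). \(a : Vec Nat 0). \(γ : Nat). γ) 1 (vnil Nat) (elimVec Nat (\(ρ : Nat). \(σ : Vec Nat ρ). Nat) 1 (\(k : Nat). \(τ : Nat). \(φ : Vec Nat k). \(c : Nat). c) 0 (vnil Nat)))) (refl Nat 1)
  ~> refl (Eq Nat 1 ((\(p : Vec Nat 0). \(a : Nat). a) (vnil Nat) (elimVec Nat (\(γ : Nat). \(ρ : Vec Nat γ). Nat) 1 (\(σ : Nat). \(k : Nat). \(τ : Vec Nat σ). \(φ : Nat). φ) 0 (vnil Nat)))) (refl Nat 1)
  ~> refl (Eq Nat 1 ((\(p : Nat). p) (elimVec Nat (\(a : Nat). \(γ : Vec Nat a). Nat) 1 (\(ρ : Nat). \(σ : Nat). \(k : Vec Nat ρ). \(τ : Nat). τ) 0 (vnil Nat)))) (refl Nat 1)
  ~> refl (Eq Nat 1 (elimVec Nat (\(p : Nat). \(a : Vec Nat p). Nat) 1 (\(γ : Nat). \(ρ : Nat). \(σ : Vec Nat γ). \(k : Nat). k) 0 (vnil Nat))) (refl Nat 1)
  ~> refl (Eq Nat 1 1) (refl Nat 1)
inferred type:
  Eq (Eq Nat 1 1) (refl Nat 1) (refl Nat 1)


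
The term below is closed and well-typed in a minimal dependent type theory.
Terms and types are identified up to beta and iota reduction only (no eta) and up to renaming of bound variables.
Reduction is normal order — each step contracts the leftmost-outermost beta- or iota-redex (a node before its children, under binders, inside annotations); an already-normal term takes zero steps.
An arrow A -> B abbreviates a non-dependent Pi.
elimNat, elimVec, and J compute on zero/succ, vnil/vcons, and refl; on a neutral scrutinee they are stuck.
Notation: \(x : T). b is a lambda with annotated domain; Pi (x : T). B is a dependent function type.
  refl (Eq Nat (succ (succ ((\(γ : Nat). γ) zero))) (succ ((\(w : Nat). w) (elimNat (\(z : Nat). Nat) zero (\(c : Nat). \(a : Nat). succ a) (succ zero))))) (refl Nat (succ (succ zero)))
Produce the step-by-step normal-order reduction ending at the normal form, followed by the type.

reduction (normal order):
  refl (Eq Nat (succ (succ ((\(γ : Nat). γ) zero))) (succ ((\(w : Nat). w) (elimNat (\(z : Nat). Nat) zero (\(c : Nat). \(a : Nat). succ a) (succ zero))))) (refl Nat (succ (succ zero)))
  ~> refl (Eq Nat (succ (succ zero)) (succ ((\(γ : Nat). γ) (elimNat (\(w : Nat). Nat) zero (\(z : Nat). \(c : Nat). succ c) (succ zero))))) (refl Nat (succ (succ zero)))
  ~> refl (Eq Nat (succ (succ zero)) (succ (elimNat (\(γ : Nat). Nat) zero (\(w : Nat). \(z : Nat). succ z) (succ zero)))) (refl Nat (succ (succ zero)))
  ~> refl (Eq Nat (succ (succ zero)) (succ ((\(γ : Nat). \(w : Nat). succ w) zero (elimNat (\(z : Nat). Nat) zero (\(c : Nat). \(a : Nat). succ a) zero)))) (refl Nat (succ (succ zero)))
  ~> refl (Eq Nat (succ (succ zero)) (succ ((\(γ : Nat). succ γ) (elimNat (\(w : Nat). Nat) zero (\(z : Nat). \(c : Nat). succ c) zero)))) (refl Nat (succ (succ zero)))
  ~> refl (Eq Nat (succ (succ zero)) (succ (succ (elimNat (\(γ : Nat). Nat) zero (\(w : Nat). \(z : Nat). succ z) zero)))) (refl Nat (succ (succ zero)))
  ~> refl (Eq Nat (succ (succ zero)) (succ (succ zero))) (refl Nat (succ (succ zero)))
inferred type:
  Eq (Eq Nat (succ (succ zero)) (succ (succ zero))) (refl Nat (succ (succ zero))) (refl Nat (succ (succ zero)))


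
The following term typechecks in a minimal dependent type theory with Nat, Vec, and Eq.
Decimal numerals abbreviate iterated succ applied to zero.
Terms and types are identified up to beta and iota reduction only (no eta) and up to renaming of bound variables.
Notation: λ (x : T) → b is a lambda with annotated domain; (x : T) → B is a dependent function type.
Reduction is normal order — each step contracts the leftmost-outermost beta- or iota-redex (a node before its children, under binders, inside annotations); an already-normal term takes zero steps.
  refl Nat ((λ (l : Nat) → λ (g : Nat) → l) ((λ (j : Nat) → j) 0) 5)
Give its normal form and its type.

reduced normal form:
  refl Nat 0
the term's type:
  Eq Nat 0 0
observation: reduction starts at a beta-redex, and 3 normal-order steps reach the normal form.


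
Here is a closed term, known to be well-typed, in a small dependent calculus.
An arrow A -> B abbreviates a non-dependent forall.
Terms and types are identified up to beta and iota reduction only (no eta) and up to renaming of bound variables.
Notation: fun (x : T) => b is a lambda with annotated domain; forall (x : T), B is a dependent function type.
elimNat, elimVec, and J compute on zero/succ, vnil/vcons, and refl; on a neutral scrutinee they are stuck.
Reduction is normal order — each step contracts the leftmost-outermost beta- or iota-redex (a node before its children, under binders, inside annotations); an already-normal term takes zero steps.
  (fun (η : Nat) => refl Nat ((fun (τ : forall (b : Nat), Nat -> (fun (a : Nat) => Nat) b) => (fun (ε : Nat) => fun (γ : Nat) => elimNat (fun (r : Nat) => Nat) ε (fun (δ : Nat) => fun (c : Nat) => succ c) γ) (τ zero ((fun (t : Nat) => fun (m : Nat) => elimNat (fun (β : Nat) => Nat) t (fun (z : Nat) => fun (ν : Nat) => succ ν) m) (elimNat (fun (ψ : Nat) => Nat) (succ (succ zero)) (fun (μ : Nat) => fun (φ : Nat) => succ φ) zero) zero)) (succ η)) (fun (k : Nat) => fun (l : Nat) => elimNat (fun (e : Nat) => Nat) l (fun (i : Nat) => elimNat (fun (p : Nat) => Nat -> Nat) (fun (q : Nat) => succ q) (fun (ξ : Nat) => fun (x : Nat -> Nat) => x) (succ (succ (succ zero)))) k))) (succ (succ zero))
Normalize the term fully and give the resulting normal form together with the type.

normal form:
  refl Nat (succ (succ (succ (succ (succ zero)))))
the term's type:
  Eq Nat (succ (succ (succ (succ (succ zero))))) (succ (succ (succ (succ (succ zero)))))
observation: 21 normal-order steps separate the term from its normal form.


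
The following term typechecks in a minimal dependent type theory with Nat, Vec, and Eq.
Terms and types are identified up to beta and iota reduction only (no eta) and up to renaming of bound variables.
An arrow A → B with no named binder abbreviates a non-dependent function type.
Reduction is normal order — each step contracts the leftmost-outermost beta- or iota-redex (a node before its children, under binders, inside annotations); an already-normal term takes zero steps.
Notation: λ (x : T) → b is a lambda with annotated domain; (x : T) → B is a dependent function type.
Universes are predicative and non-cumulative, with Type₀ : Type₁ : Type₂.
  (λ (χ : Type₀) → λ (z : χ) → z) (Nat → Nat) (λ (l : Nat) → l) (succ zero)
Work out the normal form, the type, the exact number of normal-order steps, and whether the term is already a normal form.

resulting normal form:
  succ zero
type:
  Nat
reduction steps (normal order): 3
term was already normal: no
first redex: a beta-redex


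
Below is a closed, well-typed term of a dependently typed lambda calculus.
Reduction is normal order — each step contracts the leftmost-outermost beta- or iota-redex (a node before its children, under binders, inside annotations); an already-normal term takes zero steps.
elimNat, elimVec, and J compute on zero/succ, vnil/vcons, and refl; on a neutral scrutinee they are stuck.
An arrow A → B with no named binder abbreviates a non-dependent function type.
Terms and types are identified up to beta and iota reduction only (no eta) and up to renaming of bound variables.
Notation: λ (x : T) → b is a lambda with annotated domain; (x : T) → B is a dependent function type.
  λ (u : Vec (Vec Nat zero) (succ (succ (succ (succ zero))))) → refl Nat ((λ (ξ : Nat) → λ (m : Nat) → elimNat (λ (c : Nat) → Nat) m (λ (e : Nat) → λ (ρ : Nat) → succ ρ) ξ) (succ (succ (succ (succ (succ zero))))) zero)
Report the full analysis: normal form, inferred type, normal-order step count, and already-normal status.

resulting normal form:
  λ (u : Vec (Vec Nat zero) (succ (succ (succ (succ zero))))) → refl Nat (succ (succ (succ (succ (succ zero)))))
the term's type:
  Vec (Vec Nat zero) (succ (succ (succ (succ zero)))) → Eq Nat (succ (succ (succ (succ (succ zero))))) (succ (succ (succ (succ (succ zero)))))
reduction steps (normal order): 18
already normal: no
first contracted redex: a beta-redex


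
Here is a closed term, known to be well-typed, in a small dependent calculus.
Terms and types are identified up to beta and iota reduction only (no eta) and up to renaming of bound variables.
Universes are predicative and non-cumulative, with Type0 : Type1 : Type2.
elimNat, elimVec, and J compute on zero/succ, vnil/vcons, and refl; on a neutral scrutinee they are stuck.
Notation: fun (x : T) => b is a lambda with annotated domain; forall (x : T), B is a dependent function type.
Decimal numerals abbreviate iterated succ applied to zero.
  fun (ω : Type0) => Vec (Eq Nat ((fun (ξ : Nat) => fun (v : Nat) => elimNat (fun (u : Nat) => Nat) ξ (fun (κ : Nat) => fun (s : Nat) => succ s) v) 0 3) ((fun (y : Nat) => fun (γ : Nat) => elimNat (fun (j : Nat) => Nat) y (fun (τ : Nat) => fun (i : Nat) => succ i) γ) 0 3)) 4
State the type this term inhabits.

inferred type:
  forall (ω : Type0), Type0


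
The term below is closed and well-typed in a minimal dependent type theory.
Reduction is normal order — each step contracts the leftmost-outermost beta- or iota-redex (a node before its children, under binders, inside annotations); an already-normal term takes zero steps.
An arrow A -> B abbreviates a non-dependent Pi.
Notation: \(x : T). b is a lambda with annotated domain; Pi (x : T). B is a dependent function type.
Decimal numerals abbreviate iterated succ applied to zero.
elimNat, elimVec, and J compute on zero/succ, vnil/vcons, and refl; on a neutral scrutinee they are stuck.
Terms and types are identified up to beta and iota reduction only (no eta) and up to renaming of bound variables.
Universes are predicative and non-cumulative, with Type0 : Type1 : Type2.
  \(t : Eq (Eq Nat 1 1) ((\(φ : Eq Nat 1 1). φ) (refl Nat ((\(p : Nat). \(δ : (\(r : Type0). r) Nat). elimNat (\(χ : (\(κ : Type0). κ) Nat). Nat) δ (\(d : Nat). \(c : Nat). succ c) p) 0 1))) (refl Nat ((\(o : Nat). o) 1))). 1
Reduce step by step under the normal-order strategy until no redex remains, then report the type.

normal-order reduction:
  \(t : Eq (Eq Nat 1 1) ((\(φ : Eq Nat 1 1). φ) (refl Nat ((\(p : Nat). \(δ : (\(r : Type0). r) Nat). elimNat (\(χ : (\(κ : Type0). κ) Nat). Nat) δ (\(d : Nat). \(c : Nat). succ c) p) 0 1))) (refl Nat ((\(o : Nat). o) 1))). 1
  ~> \(t : Eq (Eq Nat 1 1) (refl Nat ((\(φ : Nat). \(p : (\(δ : Type0). δ) Nat). elimNat (\(r : (\(χ : Type0). χ) Nat). Nat) p (\(κ : Nat). \(d : Nat). succ d) φ) 0 1)) (refl Nat ((\(c : Nat). c) 1))). 1
  ~> \(t : Eq (Eq Nat 1 1) (refl Nat ((\(φ : (\(p : Type0). p) Nat). elimNat (\(δ : (\(r : Type0). r) Nat). Nat) φ (\(χ : Nat). \(κ : Nat). succ κ) 0) 1)) (refl Nat ((\(d : Nat). d) 1))). 1
  ~> \(t : Eq (Eq Nat 1 1) (refl Nat (elimNat (\(φ : (\(p : Type0). p) Nat). Nat) 1 (\(δ : Nat). \(r : Nat). succ r) 0)) (refl Nat ((\(χ : Nat). χ) 1))). 1
  ~> \(t : Eq (Eq Nat 1 1) (refl Nat 1) (refl Nat ((\(φ : Nat). φ) 1))). 1
  ~> \(t : Eq (Eq Nat 1 1) (refl Nat 1) (refl Nat 1)). 1
the term's type:
  Eq (Eq Nat 1 1) (refl Nat 1) (refl Nat 1) -> Nat


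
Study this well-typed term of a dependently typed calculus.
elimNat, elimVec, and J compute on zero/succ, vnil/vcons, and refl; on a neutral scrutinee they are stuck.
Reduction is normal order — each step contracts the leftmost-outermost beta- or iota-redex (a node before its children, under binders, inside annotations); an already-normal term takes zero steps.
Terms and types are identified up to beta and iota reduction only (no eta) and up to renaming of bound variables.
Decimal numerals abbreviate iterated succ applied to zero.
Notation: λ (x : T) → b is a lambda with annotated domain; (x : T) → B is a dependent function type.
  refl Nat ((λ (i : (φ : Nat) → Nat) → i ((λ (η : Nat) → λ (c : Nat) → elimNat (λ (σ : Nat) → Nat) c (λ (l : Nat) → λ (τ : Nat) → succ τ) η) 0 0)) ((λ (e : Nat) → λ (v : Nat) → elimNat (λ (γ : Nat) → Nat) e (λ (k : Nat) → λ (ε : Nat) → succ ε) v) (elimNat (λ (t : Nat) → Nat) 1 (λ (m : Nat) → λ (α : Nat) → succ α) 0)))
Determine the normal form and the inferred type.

reduced normal form:
  refl Nat 1
type:
  Eq Nat 1 1
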